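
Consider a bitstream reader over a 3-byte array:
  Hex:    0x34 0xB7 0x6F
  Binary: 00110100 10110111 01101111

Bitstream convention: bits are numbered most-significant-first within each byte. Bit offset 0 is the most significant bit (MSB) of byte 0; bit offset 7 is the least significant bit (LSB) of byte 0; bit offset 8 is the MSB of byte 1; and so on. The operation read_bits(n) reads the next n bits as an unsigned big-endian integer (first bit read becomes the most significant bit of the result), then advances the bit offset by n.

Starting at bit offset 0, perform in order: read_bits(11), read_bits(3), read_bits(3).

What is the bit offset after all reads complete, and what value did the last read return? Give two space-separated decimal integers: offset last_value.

Read 1: bits[0:11] width=11 -> value=421 (bin 00110100101); offset now 11 = byte 1 bit 3; 13 bits remain
Read 2: bits[11:14] width=3 -> value=5 (bin 101); offset now 14 = byte 1 bit 6; 10 bits remain
Read 3: bits[14:17] width=3 -> value=6 (bin 110); offset now 17 = byte 2 bit 1; 7 bits remain

Answer: 17 6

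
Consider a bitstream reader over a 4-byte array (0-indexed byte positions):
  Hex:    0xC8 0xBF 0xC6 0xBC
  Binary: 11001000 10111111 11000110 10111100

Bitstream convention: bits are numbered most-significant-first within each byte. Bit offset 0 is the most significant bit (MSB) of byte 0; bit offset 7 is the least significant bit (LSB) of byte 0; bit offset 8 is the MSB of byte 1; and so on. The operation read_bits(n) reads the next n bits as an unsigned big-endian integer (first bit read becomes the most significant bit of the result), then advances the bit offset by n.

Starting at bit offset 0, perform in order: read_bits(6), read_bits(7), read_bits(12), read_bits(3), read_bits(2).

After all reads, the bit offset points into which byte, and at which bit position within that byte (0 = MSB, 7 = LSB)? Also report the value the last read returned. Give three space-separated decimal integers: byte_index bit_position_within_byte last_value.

Read 1: bits[0:6] width=6 -> value=50 (bin 110010); offset now 6 = byte 0 bit 6; 26 bits remain
Read 2: bits[6:13] width=7 -> value=23 (bin 0010111); offset now 13 = byte 1 bit 5; 19 bits remain
Read 3: bits[13:25] width=12 -> value=3981 (bin 111110001101); offset now 25 = byte 3 bit 1; 7 bits remain
Read 4: bits[25:28] width=3 -> value=3 (bin 011); offset now 28 = byte 3 bit 4; 4 bits remain
Read 5: bits[28:30] width=2 -> value=3 (bin 11); offset now 30 = byte 3 bit 6; 2 bits remain

Answer: 3 6 3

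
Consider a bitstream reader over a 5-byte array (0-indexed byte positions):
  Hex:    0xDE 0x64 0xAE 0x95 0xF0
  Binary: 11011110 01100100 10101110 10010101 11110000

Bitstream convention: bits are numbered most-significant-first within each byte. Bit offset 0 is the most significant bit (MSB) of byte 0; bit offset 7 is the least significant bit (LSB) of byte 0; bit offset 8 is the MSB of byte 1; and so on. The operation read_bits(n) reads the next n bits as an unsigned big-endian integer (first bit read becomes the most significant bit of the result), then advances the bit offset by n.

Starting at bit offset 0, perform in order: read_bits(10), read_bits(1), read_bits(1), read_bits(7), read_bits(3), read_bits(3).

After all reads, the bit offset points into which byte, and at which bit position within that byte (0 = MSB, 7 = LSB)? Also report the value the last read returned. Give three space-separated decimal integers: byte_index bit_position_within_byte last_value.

Read 1: bits[0:10] width=10 -> value=889 (bin 1101111001); offset now 10 = byte 1 bit 2; 30 bits remain
Read 2: bits[10:11] width=1 -> value=1 (bin 1); offset now 11 = byte 1 bit 3; 29 bits remain
Read 3: bits[11:12] width=1 -> value=0 (bin 0); offset now 12 = byte 1 bit 4; 28 bits remain
Read 4: bits[12:19] width=7 -> value=37 (bin 0100101); offset now 19 = byte 2 bit 3; 21 bits remain
Read 5: bits[19:22] width=3 -> value=3 (bin 011); offset now 22 = byte 2 bit 6; 18 bits remain
Read 6: bits[22:25] width=3 -> value=5 (bin 101); offset now 25 = byte 3 bit 1; 15 bits remain

Answer: 3 1 5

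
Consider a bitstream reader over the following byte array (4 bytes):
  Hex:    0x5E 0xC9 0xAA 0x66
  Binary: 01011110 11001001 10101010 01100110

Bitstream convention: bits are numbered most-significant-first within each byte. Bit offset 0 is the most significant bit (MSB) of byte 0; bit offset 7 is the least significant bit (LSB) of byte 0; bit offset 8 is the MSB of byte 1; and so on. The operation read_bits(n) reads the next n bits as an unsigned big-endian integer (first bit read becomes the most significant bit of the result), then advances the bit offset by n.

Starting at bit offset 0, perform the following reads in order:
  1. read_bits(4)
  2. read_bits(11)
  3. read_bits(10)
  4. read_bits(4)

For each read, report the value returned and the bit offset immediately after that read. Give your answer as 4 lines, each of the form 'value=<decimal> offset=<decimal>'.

Answer: value=5 offset=4
value=1892 offset=15
value=852 offset=25
value=12 offset=29

Derivation:
Read 1: bits[0:4] width=4 -> value=5 (bin 0101); offset now 4 = byte 0 bit 4; 28 bits remain
Read 2: bits[4:15] width=11 -> value=1892 (bin 11101100100); offset now 15 = byte 1 bit 7; 17 bits remain
Read 3: bits[15:25] width=10 -> value=852 (bin 1101010100); offset now 25 = byte 3 bit 1; 7 bits remain
Read 4: bits[25:29] width=4 -> value=12 (bin 1100); offset now 29 = byte 3 bit 5; 3 bits remain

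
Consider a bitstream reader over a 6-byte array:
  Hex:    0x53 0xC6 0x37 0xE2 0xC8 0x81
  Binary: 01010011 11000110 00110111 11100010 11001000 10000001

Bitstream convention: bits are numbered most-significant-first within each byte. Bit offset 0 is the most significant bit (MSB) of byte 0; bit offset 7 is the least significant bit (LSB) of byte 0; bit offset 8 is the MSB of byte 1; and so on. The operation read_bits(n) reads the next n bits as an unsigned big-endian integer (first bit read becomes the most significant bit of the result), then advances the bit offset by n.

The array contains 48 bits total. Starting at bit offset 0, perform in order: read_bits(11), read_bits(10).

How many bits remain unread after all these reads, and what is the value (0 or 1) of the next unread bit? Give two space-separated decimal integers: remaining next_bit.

Answer: 27 1

Derivation:
Read 1: bits[0:11] width=11 -> value=670 (bin 01010011110); offset now 11 = byte 1 bit 3; 37 bits remain
Read 2: bits[11:21] width=10 -> value=198 (bin 0011000110); offset now 21 = byte 2 bit 5; 27 bits remain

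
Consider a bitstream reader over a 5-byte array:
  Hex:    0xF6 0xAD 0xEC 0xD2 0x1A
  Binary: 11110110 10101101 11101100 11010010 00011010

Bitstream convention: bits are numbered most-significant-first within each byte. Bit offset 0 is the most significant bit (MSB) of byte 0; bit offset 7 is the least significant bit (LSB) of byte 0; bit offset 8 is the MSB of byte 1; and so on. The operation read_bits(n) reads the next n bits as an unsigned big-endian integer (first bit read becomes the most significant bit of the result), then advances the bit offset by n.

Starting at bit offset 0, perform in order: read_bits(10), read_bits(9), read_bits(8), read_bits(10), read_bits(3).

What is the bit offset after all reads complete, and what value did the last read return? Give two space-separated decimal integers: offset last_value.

Read 1: bits[0:10] width=10 -> value=986 (bin 1111011010); offset now 10 = byte 1 bit 2; 30 bits remain
Read 2: bits[10:19] width=9 -> value=367 (bin 101101111); offset now 19 = byte 2 bit 3; 21 bits remain
Read 3: bits[19:27] width=8 -> value=102 (bin 01100110); offset now 27 = byte 3 bit 3; 13 bits remain
Read 4: bits[27:37] width=10 -> value=579 (bin 1001000011); offset now 37 = byte 4 bit 5; 3 bits remain
Read 5: bits[37:40] width=3 -> value=2 (bin 010); offset now 40 = byte 5 bit 0; 0 bits remain

Answer: 40 2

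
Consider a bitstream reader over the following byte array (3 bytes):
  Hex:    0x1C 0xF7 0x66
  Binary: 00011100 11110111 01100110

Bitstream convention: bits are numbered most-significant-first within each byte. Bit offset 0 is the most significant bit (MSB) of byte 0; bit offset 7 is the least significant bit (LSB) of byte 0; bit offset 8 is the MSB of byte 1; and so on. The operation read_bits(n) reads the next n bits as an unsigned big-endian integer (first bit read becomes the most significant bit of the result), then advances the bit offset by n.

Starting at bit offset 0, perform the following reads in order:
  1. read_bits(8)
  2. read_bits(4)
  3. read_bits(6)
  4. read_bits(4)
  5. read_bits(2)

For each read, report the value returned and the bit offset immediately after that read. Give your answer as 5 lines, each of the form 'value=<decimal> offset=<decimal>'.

Answer: value=28 offset=8
value=15 offset=12
value=29 offset=18
value=9 offset=22
value=2 offset=24

Derivation:
Read 1: bits[0:8] width=8 -> value=28 (bin 00011100); offset now 8 = byte 1 bit 0; 16 bits remain
Read 2: bits[8:12] width=4 -> value=15 (bin 1111); offset now 12 = byte 1 bit 4; 12 bits remain
Read 3: bits[12:18] width=6 -> value=29 (bin 011101); offset now 18 = byte 2 bit 2; 6 bits remain
Read 4: bits[18:22] width=4 -> value=9 (bin 1001); offset now 22 = byte 2 bit 6; 2 bits remain
Read 5: bits[22:24] width=2 -> value=2 (bin 10); offset now 24 = byte 3 bit 0; 0 bits remain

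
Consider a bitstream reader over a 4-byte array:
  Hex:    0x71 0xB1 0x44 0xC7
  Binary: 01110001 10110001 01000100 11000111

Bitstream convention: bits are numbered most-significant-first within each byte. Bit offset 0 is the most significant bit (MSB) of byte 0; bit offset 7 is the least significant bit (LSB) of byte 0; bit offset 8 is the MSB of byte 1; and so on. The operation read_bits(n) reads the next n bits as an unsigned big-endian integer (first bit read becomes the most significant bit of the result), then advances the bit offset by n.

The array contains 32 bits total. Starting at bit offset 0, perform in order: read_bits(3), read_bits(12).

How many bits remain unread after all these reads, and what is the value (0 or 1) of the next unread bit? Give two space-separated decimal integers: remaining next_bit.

Read 1: bits[0:3] width=3 -> value=3 (bin 011); offset now 3 = byte 0 bit 3; 29 bits remain
Read 2: bits[3:15] width=12 -> value=2264 (bin 100011011000); offset now 15 = byte 1 bit 7; 17 bits remain

Answer: 17 1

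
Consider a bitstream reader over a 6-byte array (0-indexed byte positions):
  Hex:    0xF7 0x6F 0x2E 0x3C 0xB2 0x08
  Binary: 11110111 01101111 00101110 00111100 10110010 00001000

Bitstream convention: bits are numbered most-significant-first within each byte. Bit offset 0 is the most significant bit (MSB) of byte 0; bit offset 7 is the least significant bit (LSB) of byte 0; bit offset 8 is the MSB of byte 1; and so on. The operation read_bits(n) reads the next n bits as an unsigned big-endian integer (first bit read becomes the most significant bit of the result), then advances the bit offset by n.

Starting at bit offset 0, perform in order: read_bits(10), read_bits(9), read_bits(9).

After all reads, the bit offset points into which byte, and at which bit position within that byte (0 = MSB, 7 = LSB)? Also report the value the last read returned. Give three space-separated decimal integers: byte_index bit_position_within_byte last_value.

Read 1: bits[0:10] width=10 -> value=989 (bin 1111011101); offset now 10 = byte 1 bit 2; 38 bits remain
Read 2: bits[10:19] width=9 -> value=377 (bin 101111001); offset now 19 = byte 2 bit 3; 29 bits remain
Read 3: bits[19:28] width=9 -> value=227 (bin 011100011); offset now 28 = byte 3 bit 4; 20 bits remain

Answer: 3 4 227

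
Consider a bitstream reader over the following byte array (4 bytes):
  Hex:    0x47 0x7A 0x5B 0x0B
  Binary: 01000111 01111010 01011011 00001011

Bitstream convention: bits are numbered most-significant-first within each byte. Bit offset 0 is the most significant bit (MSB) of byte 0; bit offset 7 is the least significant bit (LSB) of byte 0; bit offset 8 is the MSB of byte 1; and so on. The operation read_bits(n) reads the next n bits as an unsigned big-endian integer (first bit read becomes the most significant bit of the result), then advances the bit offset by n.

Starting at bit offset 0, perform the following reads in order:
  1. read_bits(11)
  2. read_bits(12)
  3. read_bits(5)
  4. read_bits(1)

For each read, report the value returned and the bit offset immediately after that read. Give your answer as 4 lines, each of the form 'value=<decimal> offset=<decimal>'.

Read 1: bits[0:11] width=11 -> value=571 (bin 01000111011); offset now 11 = byte 1 bit 3; 21 bits remain
Read 2: bits[11:23] width=12 -> value=3373 (bin 110100101101); offset now 23 = byte 2 bit 7; 9 bits remain
Read 3: bits[23:28] width=5 -> value=16 (bin 10000); offset now 28 = byte 3 bit 4; 4 bits remain
Read 4: bits[28:29] width=1 -> value=1 (bin 1); offset now 29 = byte 3 bit 5; 3 bits remain

Answer: value=571 offset=11
value=3373 offset=23
value=16 offset=28
value=1 offset=29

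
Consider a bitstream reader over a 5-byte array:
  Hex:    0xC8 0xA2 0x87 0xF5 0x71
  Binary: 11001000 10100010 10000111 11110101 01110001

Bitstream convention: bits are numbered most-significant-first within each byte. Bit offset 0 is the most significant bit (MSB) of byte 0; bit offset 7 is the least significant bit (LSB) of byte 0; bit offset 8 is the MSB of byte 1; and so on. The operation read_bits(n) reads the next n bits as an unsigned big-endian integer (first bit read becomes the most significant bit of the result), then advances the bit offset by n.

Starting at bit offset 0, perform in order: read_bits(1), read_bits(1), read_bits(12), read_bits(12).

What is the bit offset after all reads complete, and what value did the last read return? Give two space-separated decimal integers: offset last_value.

Answer: 26 2591

Derivation:
Read 1: bits[0:1] width=1 -> value=1 (bin 1); offset now 1 = byte 0 bit 1; 39 bits remain
Read 2: bits[1:2] width=1 -> value=1 (bin 1); offset now 2 = byte 0 bit 2; 38 bits remain
Read 3: bits[2:14] width=12 -> value=552 (bin 001000101000); offset now 14 = byte 1 bit 6; 26 bits remain
Read 4: bits[14:26] width=12 -> value=2591 (bin 101000011111); offset now 26 = byte 3 bit 2; 14 bits remain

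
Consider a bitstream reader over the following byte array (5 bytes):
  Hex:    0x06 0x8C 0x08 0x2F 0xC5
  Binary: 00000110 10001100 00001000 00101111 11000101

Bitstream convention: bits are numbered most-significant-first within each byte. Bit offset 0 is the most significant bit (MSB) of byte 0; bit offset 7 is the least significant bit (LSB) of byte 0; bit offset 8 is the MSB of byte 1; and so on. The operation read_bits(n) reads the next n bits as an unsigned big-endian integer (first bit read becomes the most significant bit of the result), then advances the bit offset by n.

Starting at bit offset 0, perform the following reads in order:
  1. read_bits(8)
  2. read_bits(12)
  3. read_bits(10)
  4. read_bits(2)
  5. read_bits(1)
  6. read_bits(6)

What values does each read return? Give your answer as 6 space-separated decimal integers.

Read 1: bits[0:8] width=8 -> value=6 (bin 00000110); offset now 8 = byte 1 bit 0; 32 bits remain
Read 2: bits[8:20] width=12 -> value=2240 (bin 100011000000); offset now 20 = byte 2 bit 4; 20 bits remain
Read 3: bits[20:30] width=10 -> value=523 (bin 1000001011); offset now 30 = byte 3 bit 6; 10 bits remain
Read 4: bits[30:32] width=2 -> value=3 (bin 11); offset now 32 = byte 4 bit 0; 8 bits remain
Read 5: bits[32:33] width=1 -> value=1 (bin 1); offset now 33 = byte 4 bit 1; 7 bits remain
Read 6: bits[33:39] width=6 -> value=34 (bin 100010); offset now 39 = byte 4 bit 7; 1 bits remain

Answer: 6 2240 523 3 1 34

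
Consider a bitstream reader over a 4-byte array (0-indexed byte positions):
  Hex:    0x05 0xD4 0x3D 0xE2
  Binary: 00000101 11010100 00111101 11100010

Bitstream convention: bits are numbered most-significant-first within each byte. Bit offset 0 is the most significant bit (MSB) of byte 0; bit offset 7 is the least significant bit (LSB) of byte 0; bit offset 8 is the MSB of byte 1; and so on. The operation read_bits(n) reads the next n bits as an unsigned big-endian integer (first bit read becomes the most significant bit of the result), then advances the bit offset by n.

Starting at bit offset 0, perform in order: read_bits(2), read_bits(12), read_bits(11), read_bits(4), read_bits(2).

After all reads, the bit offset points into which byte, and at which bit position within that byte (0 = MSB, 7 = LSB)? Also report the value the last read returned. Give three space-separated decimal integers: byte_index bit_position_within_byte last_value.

Read 1: bits[0:2] width=2 -> value=0 (bin 00); offset now 2 = byte 0 bit 2; 30 bits remain
Read 2: bits[2:14] width=12 -> value=373 (bin 000101110101); offset now 14 = byte 1 bit 6; 18 bits remain
Read 3: bits[14:25] width=11 -> value=123 (bin 00001111011); offset now 25 = byte 3 bit 1; 7 bits remain
Read 4: bits[25:29] width=4 -> value=12 (bin 1100); offset now 29 = byte 3 bit 5; 3 bits remain
Read 5: bits[29:31] width=2 -> value=1 (bin 01); offset now 31 = byte 3 bit 7; 1 bits remain

Answer: 3 7 1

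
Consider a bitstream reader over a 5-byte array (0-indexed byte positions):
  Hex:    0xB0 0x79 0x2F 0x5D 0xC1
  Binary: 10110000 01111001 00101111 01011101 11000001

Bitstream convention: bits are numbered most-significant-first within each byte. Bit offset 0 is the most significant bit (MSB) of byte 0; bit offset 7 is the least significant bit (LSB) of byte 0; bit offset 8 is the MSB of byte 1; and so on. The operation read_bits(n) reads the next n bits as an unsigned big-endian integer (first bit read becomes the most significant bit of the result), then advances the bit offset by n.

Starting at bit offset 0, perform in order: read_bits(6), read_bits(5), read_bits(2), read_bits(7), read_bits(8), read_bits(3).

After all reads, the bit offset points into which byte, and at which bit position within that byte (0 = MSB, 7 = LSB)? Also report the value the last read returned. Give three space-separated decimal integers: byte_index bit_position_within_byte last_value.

Answer: 3 7 6

Derivation:
Read 1: bits[0:6] width=6 -> value=44 (bin 101100); offset now 6 = byte 0 bit 6; 34 bits remain
Read 2: bits[6:11] width=5 -> value=3 (bin 00011); offset now 11 = byte 1 bit 3; 29 bits remain
Read 3: bits[11:13] width=2 -> value=3 (bin 11); offset now 13 = byte 1 bit 5; 27 bits remain
Read 4: bits[13:20] width=7 -> value=18 (bin 0010010); offset now 20 = byte 2 bit 4; 20 bits remain
Read 5: bits[20:28] width=8 -> value=245 (bin 11110101); offset now 28 = byte 3 bit 4; 12 bits remain
Read 6: bits[28:31] width=3 -> value=6 (bin 110); offset now 31 = byte 3 bit 7; 9 bits remain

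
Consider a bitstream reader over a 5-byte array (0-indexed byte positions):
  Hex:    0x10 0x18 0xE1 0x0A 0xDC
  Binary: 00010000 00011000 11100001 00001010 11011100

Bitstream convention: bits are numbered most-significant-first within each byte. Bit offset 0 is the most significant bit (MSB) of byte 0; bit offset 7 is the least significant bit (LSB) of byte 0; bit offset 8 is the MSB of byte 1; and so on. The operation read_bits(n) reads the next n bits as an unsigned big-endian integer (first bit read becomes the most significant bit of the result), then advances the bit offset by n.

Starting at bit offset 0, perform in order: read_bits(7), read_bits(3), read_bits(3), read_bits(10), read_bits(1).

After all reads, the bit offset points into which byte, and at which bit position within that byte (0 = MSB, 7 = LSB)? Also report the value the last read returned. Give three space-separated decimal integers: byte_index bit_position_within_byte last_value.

Answer: 3 0 1

Derivation:
Read 1: bits[0:7] width=7 -> value=8 (bin 0001000); offset now 7 = byte 0 bit 7; 33 bits remain
Read 2: bits[7:10] width=3 -> value=0 (bin 000); offset now 10 = byte 1 bit 2; 30 bits remain
Read 3: bits[10:13] width=3 -> value=3 (bin 011); offset now 13 = byte 1 bit 5; 27 bits remain
Read 4: bits[13:23] width=10 -> value=112 (bin 0001110000); offset now 23 = byte 2 bit 7; 17 bits remain
Read 5: bits[23:24] width=1 -> value=1 (bin 1); offset now 24 = byte 3 bit 0; 16 bits remain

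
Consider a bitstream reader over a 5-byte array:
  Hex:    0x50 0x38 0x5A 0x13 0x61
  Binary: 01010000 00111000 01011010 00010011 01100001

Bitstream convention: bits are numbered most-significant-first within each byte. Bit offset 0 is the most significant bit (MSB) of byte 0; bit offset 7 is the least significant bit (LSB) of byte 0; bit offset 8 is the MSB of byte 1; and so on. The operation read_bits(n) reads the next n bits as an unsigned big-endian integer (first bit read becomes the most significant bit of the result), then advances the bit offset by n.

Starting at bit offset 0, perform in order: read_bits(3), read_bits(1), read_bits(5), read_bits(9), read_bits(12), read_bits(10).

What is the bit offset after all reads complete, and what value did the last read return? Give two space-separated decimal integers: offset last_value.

Read 1: bits[0:3] width=3 -> value=2 (bin 010); offset now 3 = byte 0 bit 3; 37 bits remain
Read 2: bits[3:4] width=1 -> value=1 (bin 1); offset now 4 = byte 0 bit 4; 36 bits remain
Read 3: bits[4:9] width=5 -> value=0 (bin 00000); offset now 9 = byte 1 bit 1; 31 bits remain
Read 4: bits[9:18] width=9 -> value=225 (bin 011100001); offset now 18 = byte 2 bit 2; 22 bits remain
Read 5: bits[18:30] width=12 -> value=1668 (bin 011010000100); offset now 30 = byte 3 bit 6; 10 bits remain
Read 6: bits[30:40] width=10 -> value=865 (bin 1101100001); offset now 40 = byte 5 bit 0; 0 bits remain

Answer: 40 865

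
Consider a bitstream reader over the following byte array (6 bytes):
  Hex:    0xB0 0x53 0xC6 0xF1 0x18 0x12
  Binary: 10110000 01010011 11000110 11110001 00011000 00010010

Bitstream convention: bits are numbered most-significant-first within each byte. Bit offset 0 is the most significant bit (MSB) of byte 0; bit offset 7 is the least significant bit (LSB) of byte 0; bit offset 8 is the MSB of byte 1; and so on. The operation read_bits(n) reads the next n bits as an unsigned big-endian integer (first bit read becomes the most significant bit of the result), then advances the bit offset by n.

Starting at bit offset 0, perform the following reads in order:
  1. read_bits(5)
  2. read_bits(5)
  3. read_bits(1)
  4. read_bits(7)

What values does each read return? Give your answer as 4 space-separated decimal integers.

Read 1: bits[0:5] width=5 -> value=22 (bin 10110); offset now 5 = byte 0 bit 5; 43 bits remain
Read 2: bits[5:10] width=5 -> value=1 (bin 00001); offset now 10 = byte 1 bit 2; 38 bits remain
Read 3: bits[10:11] width=1 -> value=0 (bin 0); offset now 11 = byte 1 bit 3; 37 bits remain
Read 4: bits[11:18] width=7 -> value=79 (bin 1001111); offset now 18 = byte 2 bit 2; 30 bits remain

Answer: 22 1 0 79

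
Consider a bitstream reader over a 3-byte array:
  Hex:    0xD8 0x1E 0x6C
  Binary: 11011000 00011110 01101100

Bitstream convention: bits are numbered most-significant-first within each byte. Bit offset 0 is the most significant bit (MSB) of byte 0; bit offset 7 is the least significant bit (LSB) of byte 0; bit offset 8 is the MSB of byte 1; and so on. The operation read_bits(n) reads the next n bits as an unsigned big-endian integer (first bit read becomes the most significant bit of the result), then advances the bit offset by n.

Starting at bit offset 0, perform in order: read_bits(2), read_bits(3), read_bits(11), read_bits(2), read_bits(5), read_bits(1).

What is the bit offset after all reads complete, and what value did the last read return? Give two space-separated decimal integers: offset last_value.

Answer: 24 0

Derivation:
Read 1: bits[0:2] width=2 -> value=3 (bin 11); offset now 2 = byte 0 bit 2; 22 bits remain
Read 2: bits[2:5] width=3 -> value=3 (bin 011); offset now 5 = byte 0 bit 5; 19 bits remain
Read 3: bits[5:16] width=11 -> value=30 (bin 00000011110); offset now 16 = byte 2 bit 0; 8 bits remain
Read 4: bits[16:18] width=2 -> value=1 (bin 01); offset now 18 = byte 2 bit 2; 6 bits remain
Read 5: bits[18:23] width=5 -> value=22 (bin 10110); offset now 23 = byte 2 bit 7; 1 bits remain
Read 6: bits[23:24] width=1 -> value=0 (bin 0); offset now 24 = byte 3 bit 0; 0 bits remain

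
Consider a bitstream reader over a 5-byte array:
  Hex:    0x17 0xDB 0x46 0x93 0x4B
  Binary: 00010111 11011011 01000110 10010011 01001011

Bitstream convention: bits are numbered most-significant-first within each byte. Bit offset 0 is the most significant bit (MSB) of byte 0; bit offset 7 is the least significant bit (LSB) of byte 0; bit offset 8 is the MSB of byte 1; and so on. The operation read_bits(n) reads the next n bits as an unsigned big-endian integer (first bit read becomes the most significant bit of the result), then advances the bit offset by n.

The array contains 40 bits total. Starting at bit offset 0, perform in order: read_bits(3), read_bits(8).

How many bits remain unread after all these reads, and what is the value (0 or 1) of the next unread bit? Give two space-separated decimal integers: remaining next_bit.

Read 1: bits[0:3] width=3 -> value=0 (bin 000); offset now 3 = byte 0 bit 3; 37 bits remain
Read 2: bits[3:11] width=8 -> value=190 (bin 10111110); offset now 11 = byte 1 bit 3; 29 bits remain

Answer: 29 1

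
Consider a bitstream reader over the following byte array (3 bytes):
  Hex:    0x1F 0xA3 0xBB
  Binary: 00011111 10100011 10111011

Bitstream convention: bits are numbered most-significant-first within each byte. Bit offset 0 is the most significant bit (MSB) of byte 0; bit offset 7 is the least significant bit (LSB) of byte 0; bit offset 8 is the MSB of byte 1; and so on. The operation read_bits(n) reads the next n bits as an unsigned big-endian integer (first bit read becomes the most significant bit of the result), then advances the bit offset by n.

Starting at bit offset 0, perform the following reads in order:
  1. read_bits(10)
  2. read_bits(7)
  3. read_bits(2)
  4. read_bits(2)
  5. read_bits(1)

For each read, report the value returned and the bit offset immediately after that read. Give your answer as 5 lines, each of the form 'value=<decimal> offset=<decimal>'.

Answer: value=126 offset=10
value=71 offset=17
value=1 offset=19
value=3 offset=21
value=0 offset=22

Derivation:
Read 1: bits[0:10] width=10 -> value=126 (bin 0001111110); offset now 10 = byte 1 bit 2; 14 bits remain
Read 2: bits[10:17] width=7 -> value=71 (bin 1000111); offset now 17 = byte 2 bit 1; 7 bits remain
Read 3: bits[17:19] width=2 -> value=1 (bin 01); offset now 19 = byte 2 bit 3; 5 bits remain
Read 4: bits[19:21] width=2 -> value=3 (bin 11); offset now 21 = byte 2 bit 5; 3 bits remain
Read 5: bits[21:22] width=1 -> value=0 (bin 0); offset now 22 = byte 2 bit 6; 2 bits remain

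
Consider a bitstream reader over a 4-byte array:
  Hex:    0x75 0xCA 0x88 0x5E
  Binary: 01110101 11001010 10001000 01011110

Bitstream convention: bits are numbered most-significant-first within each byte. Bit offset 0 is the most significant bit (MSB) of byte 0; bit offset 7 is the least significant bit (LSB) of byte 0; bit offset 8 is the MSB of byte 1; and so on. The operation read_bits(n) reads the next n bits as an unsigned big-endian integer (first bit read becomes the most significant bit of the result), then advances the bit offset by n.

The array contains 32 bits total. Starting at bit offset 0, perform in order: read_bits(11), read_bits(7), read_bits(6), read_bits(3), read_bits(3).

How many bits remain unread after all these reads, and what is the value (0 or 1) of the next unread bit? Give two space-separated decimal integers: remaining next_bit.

Read 1: bits[0:11] width=11 -> value=942 (bin 01110101110); offset now 11 = byte 1 bit 3; 21 bits remain
Read 2: bits[11:18] width=7 -> value=42 (bin 0101010); offset now 18 = byte 2 bit 2; 14 bits remain
Read 3: bits[18:24] width=6 -> value=8 (bin 001000); offset now 24 = byte 3 bit 0; 8 bits remain
Read 4: bits[24:27] width=3 -> value=2 (bin 010); offset now 27 = byte 3 bit 3; 5 bits remain
Read 5: bits[27:30] width=3 -> value=7 (bin 111); offset now 30 = byte 3 bit 6; 2 bits remain

Answer: 2 1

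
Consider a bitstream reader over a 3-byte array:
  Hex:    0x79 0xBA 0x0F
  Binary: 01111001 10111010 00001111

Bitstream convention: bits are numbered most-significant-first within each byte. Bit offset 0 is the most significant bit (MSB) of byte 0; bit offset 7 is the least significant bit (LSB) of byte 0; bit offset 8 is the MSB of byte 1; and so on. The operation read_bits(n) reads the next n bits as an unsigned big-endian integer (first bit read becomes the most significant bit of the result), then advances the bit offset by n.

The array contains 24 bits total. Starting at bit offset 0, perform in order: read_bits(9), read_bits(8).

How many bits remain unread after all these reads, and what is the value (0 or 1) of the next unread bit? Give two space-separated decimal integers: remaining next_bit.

Answer: 7 0

Derivation:
Read 1: bits[0:9] width=9 -> value=243 (bin 011110011); offset now 9 = byte 1 bit 1; 15 bits remain
Read 2: bits[9:17] width=8 -> value=116 (bin 01110100); offset now 17 = byte 2 bit 1; 7 bits remain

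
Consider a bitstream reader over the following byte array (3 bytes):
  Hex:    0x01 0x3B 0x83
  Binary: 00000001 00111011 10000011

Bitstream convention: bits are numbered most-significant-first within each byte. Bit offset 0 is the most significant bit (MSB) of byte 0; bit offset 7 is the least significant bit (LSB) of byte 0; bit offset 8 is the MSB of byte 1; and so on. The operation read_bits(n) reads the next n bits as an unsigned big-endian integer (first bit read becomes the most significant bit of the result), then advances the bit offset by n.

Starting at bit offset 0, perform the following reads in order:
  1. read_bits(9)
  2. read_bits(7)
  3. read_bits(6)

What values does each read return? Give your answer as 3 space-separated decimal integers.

Read 1: bits[0:9] width=9 -> value=2 (bin 000000010); offset now 9 = byte 1 bit 1; 15 bits remain
Read 2: bits[9:16] width=7 -> value=59 (bin 0111011); offset now 16 = byte 2 bit 0; 8 bits remain
Read 3: bits[16:22] width=6 -> value=32 (bin 100000); offset now 22 = byte 2 bit 6; 2 bits remain

Answer: 2 59 32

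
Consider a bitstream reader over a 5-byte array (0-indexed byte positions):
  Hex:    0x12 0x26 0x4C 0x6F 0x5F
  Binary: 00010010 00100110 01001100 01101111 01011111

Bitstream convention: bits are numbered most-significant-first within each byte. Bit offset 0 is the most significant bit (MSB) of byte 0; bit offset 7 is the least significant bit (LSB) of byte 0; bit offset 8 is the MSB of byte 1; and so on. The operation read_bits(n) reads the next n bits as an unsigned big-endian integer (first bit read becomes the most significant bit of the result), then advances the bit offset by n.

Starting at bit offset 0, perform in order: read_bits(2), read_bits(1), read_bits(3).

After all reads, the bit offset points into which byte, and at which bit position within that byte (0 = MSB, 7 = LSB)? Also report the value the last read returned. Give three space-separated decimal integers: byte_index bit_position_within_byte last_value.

Answer: 0 6 4

Derivation:
Read 1: bits[0:2] width=2 -> value=0 (bin 00); offset now 2 = byte 0 bit 2; 38 bits remain
Read 2: bits[2:3] width=1 -> value=0 (bin 0); offset now 3 = byte 0 bit 3; 37 bits remain
Read 3: bits[3:6] width=3 -> value=4 (bin 100); offset now 6 = byte 0 bit 6; 34 bits remain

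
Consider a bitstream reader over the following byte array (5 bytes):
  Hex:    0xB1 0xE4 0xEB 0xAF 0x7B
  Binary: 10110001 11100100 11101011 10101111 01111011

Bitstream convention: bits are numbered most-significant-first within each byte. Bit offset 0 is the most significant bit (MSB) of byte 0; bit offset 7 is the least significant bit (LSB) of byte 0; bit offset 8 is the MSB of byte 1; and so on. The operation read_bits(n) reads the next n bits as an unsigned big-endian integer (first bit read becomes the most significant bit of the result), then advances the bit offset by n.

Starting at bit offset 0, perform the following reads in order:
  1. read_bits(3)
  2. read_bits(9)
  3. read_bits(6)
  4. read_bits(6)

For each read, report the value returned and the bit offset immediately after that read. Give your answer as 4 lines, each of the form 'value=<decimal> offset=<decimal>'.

Read 1: bits[0:3] width=3 -> value=5 (bin 101); offset now 3 = byte 0 bit 3; 37 bits remain
Read 2: bits[3:12] width=9 -> value=286 (bin 100011110); offset now 12 = byte 1 bit 4; 28 bits remain
Read 3: bits[12:18] width=6 -> value=19 (bin 010011); offset now 18 = byte 2 bit 2; 22 bits remain
Read 4: bits[18:24] width=6 -> value=43 (bin 101011); offset now 24 = byte 3 bit 0; 16 bits remain

Answer: value=5 offset=3
value=286 offset=12
value=19 offset=18
value=43 offset=24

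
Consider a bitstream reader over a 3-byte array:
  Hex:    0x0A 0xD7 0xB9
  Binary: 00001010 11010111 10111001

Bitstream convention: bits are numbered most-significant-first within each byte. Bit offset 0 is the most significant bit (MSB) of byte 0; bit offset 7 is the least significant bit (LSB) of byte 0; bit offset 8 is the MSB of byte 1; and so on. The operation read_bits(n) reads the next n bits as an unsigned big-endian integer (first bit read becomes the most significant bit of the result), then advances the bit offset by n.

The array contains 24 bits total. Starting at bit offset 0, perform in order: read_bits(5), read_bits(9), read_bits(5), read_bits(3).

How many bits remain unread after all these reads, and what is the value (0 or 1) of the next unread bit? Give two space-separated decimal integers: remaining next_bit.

Answer: 2 0

Derivation:
Read 1: bits[0:5] width=5 -> value=1 (bin 00001); offset now 5 = byte 0 bit 5; 19 bits remain
Read 2: bits[5:14] width=9 -> value=181 (bin 010110101); offset now 14 = byte 1 bit 6; 10 bits remain
Read 3: bits[14:19] width=5 -> value=29 (bin 11101); offset now 19 = byte 2 bit 3; 5 bits remain
Read 4: bits[19:22] width=3 -> value=6 (bin 110); offset now 22 = byte 2 bit 6; 2 bits remain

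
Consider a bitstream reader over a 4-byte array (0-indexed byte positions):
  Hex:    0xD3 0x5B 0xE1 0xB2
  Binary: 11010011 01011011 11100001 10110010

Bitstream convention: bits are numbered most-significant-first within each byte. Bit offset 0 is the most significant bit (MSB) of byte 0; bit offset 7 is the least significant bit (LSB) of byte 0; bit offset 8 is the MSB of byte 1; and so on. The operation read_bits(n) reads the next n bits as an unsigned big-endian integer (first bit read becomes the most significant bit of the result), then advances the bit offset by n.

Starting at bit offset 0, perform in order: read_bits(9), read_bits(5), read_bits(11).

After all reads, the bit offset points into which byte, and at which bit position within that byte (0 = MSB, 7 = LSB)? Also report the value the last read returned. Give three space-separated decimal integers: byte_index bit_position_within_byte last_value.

Answer: 3 1 1987

Derivation:
Read 1: bits[0:9] width=9 -> value=422 (bin 110100110); offset now 9 = byte 1 bit 1; 23 bits remain
Read 2: bits[9:14] width=5 -> value=22 (bin 10110); offset now 14 = byte 1 bit 6; 18 bits remain
Read 3: bits[14:25] width=11 -> value=1987 (bin 11111000011); offset now 25 = byte 3 bit 1; 7 bits remain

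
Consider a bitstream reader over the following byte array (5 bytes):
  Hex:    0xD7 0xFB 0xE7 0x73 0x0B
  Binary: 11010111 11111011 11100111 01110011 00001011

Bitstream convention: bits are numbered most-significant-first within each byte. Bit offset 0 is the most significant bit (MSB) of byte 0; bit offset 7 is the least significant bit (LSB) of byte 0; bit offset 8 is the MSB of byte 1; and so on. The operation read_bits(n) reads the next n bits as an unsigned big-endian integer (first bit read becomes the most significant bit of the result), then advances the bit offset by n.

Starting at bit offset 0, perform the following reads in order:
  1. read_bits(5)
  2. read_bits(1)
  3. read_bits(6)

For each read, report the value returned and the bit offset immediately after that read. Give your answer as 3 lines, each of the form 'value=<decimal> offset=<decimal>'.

Answer: value=26 offset=5
value=1 offset=6
value=63 offset=12

Derivation:
Read 1: bits[0:5] width=5 -> value=26 (bin 11010); offset now 5 = byte 0 bit 5; 35 bits remain
Read 2: bits[5:6] width=1 -> value=1 (bin 1); offset now 6 = byte 0 bit 6; 34 bits remain
Read 3: bits[6:12] width=6 -> value=63 (bin 111111); offset now 12 = byte 1 bit 4; 28 bits remain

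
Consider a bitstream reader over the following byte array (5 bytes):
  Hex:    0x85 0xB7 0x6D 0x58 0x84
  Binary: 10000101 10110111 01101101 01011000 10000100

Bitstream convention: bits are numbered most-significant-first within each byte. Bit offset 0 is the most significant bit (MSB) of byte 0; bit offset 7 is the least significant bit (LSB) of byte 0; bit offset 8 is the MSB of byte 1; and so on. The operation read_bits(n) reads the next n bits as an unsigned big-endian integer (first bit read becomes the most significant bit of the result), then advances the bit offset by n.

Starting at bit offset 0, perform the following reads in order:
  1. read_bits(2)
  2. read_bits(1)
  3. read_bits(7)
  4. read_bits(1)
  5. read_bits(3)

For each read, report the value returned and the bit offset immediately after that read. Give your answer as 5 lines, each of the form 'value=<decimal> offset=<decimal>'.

Answer: value=2 offset=2
value=0 offset=3
value=22 offset=10
value=1 offset=11
value=5 offset=14

Derivation:
Read 1: bits[0:2] width=2 -> value=2 (bin 10); offset now 2 = byte 0 bit 2; 38 bits remain
Read 2: bits[2:3] width=1 -> value=0 (bin 0); offset now 3 = byte 0 bit 3; 37 bits remain
Read 3: bits[3:10] width=7 -> value=22 (bin 0010110); offset now 10 = byte 1 bit 2; 30 bits remain
Read 4: bits[10:11] width=1 -> value=1 (bin 1); offset now 11 = byte 1 bit 3; 29 bits remain
Read 5: bits[11:14] width=3 -> value=5 (bin 101); offset now 14 = byte 1 bit 6; 26 bits remain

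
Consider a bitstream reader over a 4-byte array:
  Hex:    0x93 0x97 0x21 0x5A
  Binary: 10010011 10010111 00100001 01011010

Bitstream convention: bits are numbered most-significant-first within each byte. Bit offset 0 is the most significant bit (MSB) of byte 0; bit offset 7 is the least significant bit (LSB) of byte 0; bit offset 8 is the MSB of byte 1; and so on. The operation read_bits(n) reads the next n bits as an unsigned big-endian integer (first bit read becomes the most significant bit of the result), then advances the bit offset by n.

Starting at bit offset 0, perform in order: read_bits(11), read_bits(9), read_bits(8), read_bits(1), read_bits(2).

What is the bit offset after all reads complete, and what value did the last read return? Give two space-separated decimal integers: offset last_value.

Answer: 31 1

Derivation:
Read 1: bits[0:11] width=11 -> value=1180 (bin 10010011100); offset now 11 = byte 1 bit 3; 21 bits remain
Read 2: bits[11:20] width=9 -> value=370 (bin 101110010); offset now 20 = byte 2 bit 4; 12 bits remain
Read 3: bits[20:28] width=8 -> value=21 (bin 00010101); offset now 28 = byte 3 bit 4; 4 bits remain
Read 4: bits[28:29] width=1 -> value=1 (bin 1); offset now 29 = byte 3 bit 5; 3 bits remain
Read 5: bits[29:31] width=2 -> value=1 (bin 01); offset now 31 = byte 3 bit 7; 1 bits remain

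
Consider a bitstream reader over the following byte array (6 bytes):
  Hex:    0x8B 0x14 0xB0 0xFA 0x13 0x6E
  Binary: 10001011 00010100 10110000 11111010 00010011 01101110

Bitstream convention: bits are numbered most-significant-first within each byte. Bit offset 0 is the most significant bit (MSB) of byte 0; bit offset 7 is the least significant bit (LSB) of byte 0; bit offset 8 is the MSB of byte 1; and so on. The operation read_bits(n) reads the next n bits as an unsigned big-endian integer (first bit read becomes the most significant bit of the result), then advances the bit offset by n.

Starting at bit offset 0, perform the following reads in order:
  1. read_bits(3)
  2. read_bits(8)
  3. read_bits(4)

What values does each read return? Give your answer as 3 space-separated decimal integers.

Answer: 4 88 10

Derivation:
Read 1: bits[0:3] width=3 -> value=4 (bin 100); offset now 3 = byte 0 bit 3; 45 bits remain
Read 2: bits[3:11] width=8 -> value=88 (bin 01011000); offset now 11 = byte 1 bit 3; 37 bits remain
Read 3: bits[11:15] width=4 -> value=10 (bin 1010); offset now 15 = byte 1 bit 7; 33 bits remain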